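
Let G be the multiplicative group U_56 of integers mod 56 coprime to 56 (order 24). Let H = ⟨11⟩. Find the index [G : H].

4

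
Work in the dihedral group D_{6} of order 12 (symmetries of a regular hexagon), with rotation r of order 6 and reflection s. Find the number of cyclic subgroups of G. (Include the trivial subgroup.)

A cyclic subgroup of order d is generated by each of its φ(d) elements of order d, so the cyclic subgroups of order d number (#elements of order d)/φ(d).
Cyclic subgroups by order — order 1: 1; order 2: 7; order 3: 1; order 6: 1.
Total: 10.

10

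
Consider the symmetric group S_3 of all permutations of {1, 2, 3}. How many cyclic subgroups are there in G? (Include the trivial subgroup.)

5

Group the elements of G by the cyclic subgroup they generate; each cyclic subgroup of order d accounts for φ(d) elements.
Cyclic subgroups by order — order 1: 1; order 2: 3; order 3: 1.
Total: 5.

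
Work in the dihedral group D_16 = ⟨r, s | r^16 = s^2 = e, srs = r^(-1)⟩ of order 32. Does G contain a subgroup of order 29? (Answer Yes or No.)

29 does not divide |G| = 32, so by Lagrange no subgroup of order 29 exists.

No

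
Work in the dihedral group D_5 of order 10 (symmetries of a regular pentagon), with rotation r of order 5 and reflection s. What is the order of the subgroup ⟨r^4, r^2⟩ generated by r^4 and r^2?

|⟨r^4⟩| = 5 and |⟨r^2⟩| = 5, so |H| is a multiple of lcm(5, 5) = 5 and divides |G| = 10.
Closing under the operation: H = {e, r, r^2, r^3, r^4}, so |H| = 5.

5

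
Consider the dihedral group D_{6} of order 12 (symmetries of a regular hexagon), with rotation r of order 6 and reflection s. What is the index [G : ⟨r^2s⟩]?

6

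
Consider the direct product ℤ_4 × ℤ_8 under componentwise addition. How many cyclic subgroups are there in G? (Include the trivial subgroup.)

A cyclic subgroup of order d is generated by each of its φ(d) elements of order d, so the cyclic subgroups of order d number (#elements of order d)/φ(d).
Cyclic subgroups by order — order 1: 1; order 2: 3; order 4: 6; order 8: 4.
Total: 14.

14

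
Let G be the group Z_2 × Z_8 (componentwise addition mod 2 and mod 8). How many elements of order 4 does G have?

4

An element (a,b) has order lcm(ord(a), ord(b)); count pairs with lcm equal to 4.
Enumerating gives 4 such elements.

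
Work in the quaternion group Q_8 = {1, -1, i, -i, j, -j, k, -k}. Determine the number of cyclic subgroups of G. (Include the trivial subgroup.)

5

Each element a generates a cyclic subgroup ⟨a⟩; distinct elements may generate the same one (a cyclic group of order d has φ(d) generators).
Cyclic subgroups by order — order 1: 1; order 2: 1; order 4: 3.
Total: 5.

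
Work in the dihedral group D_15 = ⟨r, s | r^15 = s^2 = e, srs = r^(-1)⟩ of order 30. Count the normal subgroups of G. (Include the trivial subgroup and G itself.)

G has 28 subgroups. Checking conjugation-invariance by order — order 1: 1/1 normal; order 2: 0/15 normal; order 3: 1/1 normal; order 5: 1/1 normal; order 6: 0/5 normal; order 10: 0/3 normal; order 15: 1/1 normal; order 30: 1/1 normal.
Total normal subgroups: 5.

5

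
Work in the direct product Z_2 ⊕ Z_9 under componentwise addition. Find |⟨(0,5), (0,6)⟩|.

9

|⟨(0,5)⟩| = 9 and |⟨(0,6)⟩| = 3, so |H| is a multiple of lcm(9, 3) = 9 and divides |G| = 18.
Closing under the operation: H = {(0,0), (0,1), (0,2), (0,3), (0,4), (0,5), (0,6), (0,7), (0,8)}, so |H| = 9.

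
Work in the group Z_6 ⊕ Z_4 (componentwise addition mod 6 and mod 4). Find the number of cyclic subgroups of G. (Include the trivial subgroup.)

A cyclic subgroup of order d is generated by each of its φ(d) elements of order d, so the cyclic subgroups of order d number (#elements of order d)/φ(d).
Cyclic subgroups by order — order 1: 1; order 2: 3; order 3: 1; order 4: 2; order 6: 3; order 12: 2.
Total: 12.

12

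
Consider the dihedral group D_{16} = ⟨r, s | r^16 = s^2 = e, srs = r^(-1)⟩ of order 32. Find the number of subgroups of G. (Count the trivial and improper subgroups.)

36

|G| = 32, so by Lagrange every subgroup order divides 32. Divisors: 1, 2, 4, 8, 16, 32.
Subgroups by order — order 1: 1; order 2: 17; order 4: 9; order 8: 5; order 16: 3; order 32: 1.
Total: 1 + 17 + 9 + 5 + 3 + 1 = 36.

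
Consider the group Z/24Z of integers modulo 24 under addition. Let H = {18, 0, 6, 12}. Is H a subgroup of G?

Yes

|H| = 4 divides |G| = 24, consistent with Lagrange.
H contains the identity, every element's inverse is in H, and H is closed under +: it is a subgroup.
In fact H = ⟨18⟩.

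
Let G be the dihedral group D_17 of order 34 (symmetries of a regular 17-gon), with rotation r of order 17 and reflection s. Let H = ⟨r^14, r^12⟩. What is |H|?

17

|⟨r^14⟩| = 17 and |⟨r^12⟩| = 17, so |H| is a multiple of lcm(17, 17) = 17 and divides |G| = 34.
Closing under the operation: H = {e, r, r^2, r^3, r^4, r^5, r^6, r^7, r^8, r^9, r^10, r^11, r^12, r^13, r^14, r^15, r^16}, so |H| = 17.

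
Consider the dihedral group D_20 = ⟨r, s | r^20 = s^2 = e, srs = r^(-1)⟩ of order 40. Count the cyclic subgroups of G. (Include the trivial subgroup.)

26

A cyclic subgroup of order d is generated by each of its φ(d) elements of order d, so the cyclic subgroups of order d number (#elements of order d)/φ(d).
Cyclic subgroups by order — order 1: 1; order 2: 21; order 4: 1; order 5: 1; order 10: 1; order 20: 1.
Total: 26.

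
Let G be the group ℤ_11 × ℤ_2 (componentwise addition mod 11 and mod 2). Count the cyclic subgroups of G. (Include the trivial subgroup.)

4

A cyclic subgroup of order d is generated by each of its φ(d) elements of order d, so the cyclic subgroups of order d number (#elements of order d)/φ(d).
Cyclic subgroups by order — order 1: 1; order 2: 1; order 11: 1; order 22: 1.
Total: 4.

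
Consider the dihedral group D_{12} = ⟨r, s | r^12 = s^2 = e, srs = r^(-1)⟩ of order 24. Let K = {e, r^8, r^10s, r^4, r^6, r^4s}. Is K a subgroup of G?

Closure fails: r^4 · r^6 = r^10 ∉ K. So K is not a subgroup.

No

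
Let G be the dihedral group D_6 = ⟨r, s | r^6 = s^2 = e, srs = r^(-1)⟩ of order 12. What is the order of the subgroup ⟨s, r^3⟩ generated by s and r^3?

4

|⟨s⟩| = 2 and |⟨r^3⟩| = 2, so |H| is a multiple of lcm(2, 2) = 2 and divides |G| = 12.
Closing under the operation: H = {e, r^3, s, r^3s}, so |H| = 4.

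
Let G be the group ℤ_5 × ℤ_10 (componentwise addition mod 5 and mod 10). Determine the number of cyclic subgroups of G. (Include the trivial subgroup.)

Group the elements of G by the cyclic subgroup they generate; each cyclic subgroup of order d accounts for φ(d) elements.
Cyclic subgroups by order — order 1: 1; order 2: 1; order 5: 6; order 10: 6.
Total: 14.

14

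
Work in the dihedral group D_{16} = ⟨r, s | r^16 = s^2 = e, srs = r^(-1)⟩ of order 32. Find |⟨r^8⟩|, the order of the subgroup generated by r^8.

Computing powers of r^8: the smallest k with (r^8)^k = e is k = 2.

2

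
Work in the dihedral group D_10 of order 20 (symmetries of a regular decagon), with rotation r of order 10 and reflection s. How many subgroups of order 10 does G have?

3

|G| = 20 and 10 | 20, so subgroups of order 10 are possible by Lagrange.
The subgroups of order 10 are: {e, r, r^2, r^3, r^4, r^5, r^6, r^7, r^8, r^9}; {e, r^2, r^4, r^6, r^8, s, r^2s, r^4s, r^6s, r^8s}; {e, r^2, r^4, r^6, r^8, rs, r^3s, r^5s, r^7s, r^9s}.
So G has 3 subgroups of order 10.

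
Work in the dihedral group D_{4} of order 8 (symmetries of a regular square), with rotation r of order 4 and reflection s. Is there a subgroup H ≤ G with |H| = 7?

7 does not divide |G| = 8, so by Lagrange no subgroup of order 7 exists.

No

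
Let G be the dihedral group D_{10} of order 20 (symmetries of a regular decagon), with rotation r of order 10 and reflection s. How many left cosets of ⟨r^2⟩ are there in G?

4

|⟨r^2⟩| = 5 and |G| = 20.
By Lagrange, [G : H] = |G|/|H| = 20/5 = 4.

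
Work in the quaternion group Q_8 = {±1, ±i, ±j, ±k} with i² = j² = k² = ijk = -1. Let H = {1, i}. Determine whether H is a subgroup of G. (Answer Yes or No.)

i ∈ H but its inverse -i ∉ H, so H is not a subgroup.

No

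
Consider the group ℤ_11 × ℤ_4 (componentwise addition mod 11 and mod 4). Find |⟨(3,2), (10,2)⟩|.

22

|⟨(3,2)⟩| = 22 and |⟨(10,2)⟩| = 22, so |H| is a multiple of lcm(22, 22) = 22 and divides |G| = 44.
Closing under the operation: H = {(0,0), (0,2), (1,0), (1,2), (2,0), (2,2), (3,0), (3,2), (4,0), (4,2), (5,0), (5,2), (6,0), (6,2), (7,0), (7,2), (8,0), (8,2), (9,0), (9,2), (10,0), (10,2)}, so |H| = 22.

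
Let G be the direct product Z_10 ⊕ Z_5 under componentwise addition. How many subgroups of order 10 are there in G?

|G| = 50 and 10 | 50, so subgroups of order 10 are possible by Lagrange.
The subgroups of order 10 are: {(0,0), (0,1), (0,2), (0,3), (0,4), (5,0), (5,1), (5,2), (5,3), (5,4)}; {(0,0), (1,0), (2,0), (3,0), (4,0), (5,0), (6,0), (7,0), (8,0), (9,0)}; {(0,0), (1,1), (2,2), (3,3), (4,4), (5,0), (6,1), (7,2), (8,3), (9,4)}; {(0,0), (1,2), (2,4), (3,1), (4,3), (5,0), (6,2), (7,4), (8,1), (9,3)}; … (6 in all).
So G has 6 subgroups of order 10.

6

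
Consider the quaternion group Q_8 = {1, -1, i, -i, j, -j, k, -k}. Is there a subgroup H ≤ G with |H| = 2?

Yes

2 | 8. A subgroup of order 2 is {1, -1}.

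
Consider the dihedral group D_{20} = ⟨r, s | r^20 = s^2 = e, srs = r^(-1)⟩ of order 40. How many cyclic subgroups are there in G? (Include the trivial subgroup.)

Each element a generates a cyclic subgroup ⟨a⟩; distinct elements may generate the same one (a cyclic group of order d has φ(d) generators).
Cyclic subgroups by order — order 1: 1; order 2: 21; order 4: 1; order 5: 1; order 10: 1; order 20: 1.
Total: 26.

26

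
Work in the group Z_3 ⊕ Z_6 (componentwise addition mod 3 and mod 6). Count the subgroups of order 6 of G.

|G| = 18 and 6 | 18, so subgroups of order 6 are possible by Lagrange.
The subgroups of order 6 are: {(0,0), (0,1), (0,2), (0,3), (0,4), (0,5)}; {(0,0), (0,3), (1,0), (1,3), (2,0), (2,3)}; {(0,0), (0,3), (1,1), (1,4), (2,2), (2,5)}; {(0,0), (0,3), (1,2), (1,5), (2,1), (2,4)}.
So G has 4 subgroups of order 6.

4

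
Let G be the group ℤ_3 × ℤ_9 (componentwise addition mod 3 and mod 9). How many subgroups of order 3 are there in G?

4

|G| = 27 and 3 | 27, so subgroups of order 3 are possible by Lagrange.
The subgroups of order 3 are: {(0,0), (0,3), (0,6)}; {(0,0), (1,0), (2,0)}; {(0,0), (1,3), (2,6)}; {(0,0), (1,6), (2,3)}.
So G has 4 subgroups of order 3.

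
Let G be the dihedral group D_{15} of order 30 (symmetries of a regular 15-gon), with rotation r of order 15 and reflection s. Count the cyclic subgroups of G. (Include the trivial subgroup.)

19

A cyclic subgroup of order d is generated by each of its φ(d) elements of order d, so the cyclic subgroups of order d number (#elements of order d)/φ(d).
Cyclic subgroups by order — order 1: 1; order 2: 15; order 3: 1; order 5: 1; order 15: 1.
Total: 19.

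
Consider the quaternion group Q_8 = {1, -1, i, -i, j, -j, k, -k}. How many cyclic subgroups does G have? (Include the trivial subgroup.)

5

A cyclic subgroup of order d is generated by each of its φ(d) elements of order d, so the cyclic subgroups of order d number (#elements of order d)/φ(d).
Cyclic subgroups by order — order 1: 1; order 2: 1; order 4: 3.
Total: 5.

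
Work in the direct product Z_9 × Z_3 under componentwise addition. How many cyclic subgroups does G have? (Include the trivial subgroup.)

8

Group the elements of G by the cyclic subgroup they generate; each cyclic subgroup of order d accounts for φ(d) elements.
Cyclic subgroups by order — order 1: 1; order 3: 4; order 9: 3.
Total: 8.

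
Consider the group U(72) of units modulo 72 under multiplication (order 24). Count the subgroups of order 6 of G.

|G| = 24 and 6 | 24, so subgroups of order 6 are possible by Lagrange.
The subgroups of order 6 are: {1, 11, 25, 35, 49, 59}; {1, 13, 25, 37, 49, 61}; {1, 17, 25, 41, 49, 65}; {1, 19, 25, 43, 49, 67}; … (7 in all).
So G has 7 subgroups of order 6.

7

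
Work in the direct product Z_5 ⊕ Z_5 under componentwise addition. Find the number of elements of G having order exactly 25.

An element (a,b) has order lcm(ord(a), ord(b)); count pairs with lcm equal to 25.
Enumerating gives 0 such elements.

0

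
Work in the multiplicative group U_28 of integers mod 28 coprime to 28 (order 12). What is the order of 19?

Compute successive powers of 19 mod 28: 19, 25, 27, 9, 3, 1; 19^6 ≡ 1 (mod 28).
So |⟨19⟩| = 6.

6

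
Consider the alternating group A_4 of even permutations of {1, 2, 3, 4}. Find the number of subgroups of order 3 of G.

4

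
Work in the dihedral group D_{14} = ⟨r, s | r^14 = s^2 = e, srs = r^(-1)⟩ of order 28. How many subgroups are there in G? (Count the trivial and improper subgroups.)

|G| = 28, so by Lagrange every subgroup order divides 28. Divisors: 1, 2, 4, 7, 14, 28.
Subgroups by order — order 1: 1; order 2: 15; order 4: 7; order 7: 1; order 14: 3; order 28: 1.
Total: 1 + 15 + 7 + 1 + 3 + 1 = 28.

28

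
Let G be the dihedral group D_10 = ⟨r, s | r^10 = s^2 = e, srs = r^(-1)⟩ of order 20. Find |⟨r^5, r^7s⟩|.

4

|⟨r^5⟩| = 2 and |⟨r^7s⟩| = 2, so |H| is a multiple of lcm(2, 2) = 2 and divides |G| = 20.
Closing under the operation: H = {e, r^5, r^2s, r^7s}, so |H| = 4.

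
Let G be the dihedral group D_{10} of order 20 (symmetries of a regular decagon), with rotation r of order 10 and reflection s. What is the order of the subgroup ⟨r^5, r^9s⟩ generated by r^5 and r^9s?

|⟨r^5⟩| = 2 and |⟨r^9s⟩| = 2, so |H| is a multiple of lcm(2, 2) = 2 and divides |G| = 20.
Closing under the operation: H = {e, r^5, r^4s, r^9s}, so |H| = 4.

4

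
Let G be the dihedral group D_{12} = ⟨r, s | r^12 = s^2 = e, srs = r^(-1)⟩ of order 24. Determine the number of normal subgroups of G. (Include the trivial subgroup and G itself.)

G has 34 subgroups. Checking conjugation-invariance by order — order 1: 1/1 normal; order 2: 1/13 normal; order 3: 1/1 normal; order 4: 1/7 normal; order 6: 1/5 normal; order 8: 0/3 normal; order 12: 3/3 normal; order 24: 1/1 normal.
Total normal subgroups: 9.

9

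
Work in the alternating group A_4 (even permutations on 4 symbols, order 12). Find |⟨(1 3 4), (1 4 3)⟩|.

3

|⟨(1 3 4)⟩| = 3 and |⟨(1 4 3)⟩| = 3, so |H| is a multiple of lcm(3, 3) = 3 and divides |G| = 12.
Closing under the operation: H = {e, (1 3 4), (1 4 3)}, so |H| = 3.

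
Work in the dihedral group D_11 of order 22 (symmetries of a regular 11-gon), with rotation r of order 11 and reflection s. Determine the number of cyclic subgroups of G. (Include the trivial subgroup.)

Each element a generates a cyclic subgroup ⟨a⟩; distinct elements may generate the same one (a cyclic group of order d has φ(d) generators).
Cyclic subgroups by order — order 1: 1; order 2: 11; order 11: 1.
Total: 13.

13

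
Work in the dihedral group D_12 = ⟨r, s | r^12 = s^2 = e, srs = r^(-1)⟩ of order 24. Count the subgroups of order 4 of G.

|G| = 24 and 4 | 24, so subgroups of order 4 are possible by Lagrange.
The subgroups of order 4 are: {e, r^6, r^4s, r^10s}; {e, r^6, r^5s, r^11s}; {e, r^6, r^2s, r^8s}; {e, r^3, r^6, r^9}; … (7 in all).
So G has 7 subgroups of order 4.

7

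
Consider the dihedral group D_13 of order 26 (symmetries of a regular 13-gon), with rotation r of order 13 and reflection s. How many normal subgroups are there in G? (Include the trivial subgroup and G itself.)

3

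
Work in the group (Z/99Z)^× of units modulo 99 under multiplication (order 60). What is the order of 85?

Compute successive powers of 85 mod 99: 85, 97, 28, 4, 43, 91, 13, 16, …; 85^30 ≡ 1 (mod 99).
So |⟨85⟩| = 30.

30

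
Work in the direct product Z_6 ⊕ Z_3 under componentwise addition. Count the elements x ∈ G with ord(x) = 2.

An element (a,b) has order lcm(ord(a), ord(b)); count pairs with lcm equal to 2.
Enumerating gives 1 such elements.

1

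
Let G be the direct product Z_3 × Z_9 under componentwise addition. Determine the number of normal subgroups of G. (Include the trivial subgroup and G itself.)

G is abelian, so every subgroup is normal.
G has 10 subgroups in total, hence 10 normal subgroups.

10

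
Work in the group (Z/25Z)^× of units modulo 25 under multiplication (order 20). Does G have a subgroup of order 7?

No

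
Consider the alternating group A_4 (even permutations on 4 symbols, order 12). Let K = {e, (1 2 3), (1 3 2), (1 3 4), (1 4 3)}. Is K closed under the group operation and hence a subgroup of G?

|K| = 5 does not divide |G| = 12, so by Lagrange K is not a subgroup.

No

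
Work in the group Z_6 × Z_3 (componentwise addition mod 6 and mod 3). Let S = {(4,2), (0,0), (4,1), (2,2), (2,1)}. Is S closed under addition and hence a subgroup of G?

No

|S| = 5 does not divide |G| = 18, so by Lagrange S is not a subgroup.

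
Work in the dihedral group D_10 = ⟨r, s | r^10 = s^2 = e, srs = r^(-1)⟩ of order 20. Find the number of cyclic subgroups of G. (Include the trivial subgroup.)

14

Each element a generates a cyclic subgroup ⟨a⟩; distinct elements may generate the same one (a cyclic group of order d has φ(d) generators).
Cyclic subgroups by order — order 1: 1; order 2: 11; order 5: 1; order 10: 1.
Total: 14.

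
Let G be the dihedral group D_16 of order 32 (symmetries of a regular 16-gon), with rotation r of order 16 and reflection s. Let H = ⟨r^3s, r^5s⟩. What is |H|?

16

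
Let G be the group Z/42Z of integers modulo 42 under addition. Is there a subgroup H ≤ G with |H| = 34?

No

34 does not divide |G| = 42, so by Lagrange no subgroup of order 34 exists.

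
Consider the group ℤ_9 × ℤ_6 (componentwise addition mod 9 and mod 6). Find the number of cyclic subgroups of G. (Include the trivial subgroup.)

Each element a generates a cyclic subgroup ⟨a⟩; distinct elements may generate the same one (a cyclic group of order d has φ(d) generators).
Cyclic subgroups by order — order 1: 1; order 2: 1; order 3: 4; order 6: 4; order 9: 3; order 18: 3.
Total: 16.

16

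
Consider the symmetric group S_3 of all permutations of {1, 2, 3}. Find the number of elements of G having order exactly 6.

0

No element of G has order 6 (even though 6 | 6).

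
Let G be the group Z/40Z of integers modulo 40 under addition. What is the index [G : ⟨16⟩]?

8

|⟨16⟩| = 5 and |G| = 40.
By Lagrange, [G : H] = |G|/|H| = 40/5 = 8.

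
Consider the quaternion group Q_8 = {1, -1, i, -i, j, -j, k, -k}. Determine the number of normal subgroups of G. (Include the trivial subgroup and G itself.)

G has 6 subgroups. Checking conjugation-invariance by order — order 1: 1/1 normal; order 2: 1/1 normal; order 4: 3/3 normal; order 8: 1/1 normal.
Total normal subgroups: 6.

6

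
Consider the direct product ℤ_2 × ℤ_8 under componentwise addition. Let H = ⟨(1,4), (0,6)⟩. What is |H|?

|⟨(1,4)⟩| = 2 and |⟨(0,6)⟩| = 4, so |H| is a multiple of lcm(2, 4) = 4 and divides |G| = 16.
Closing under the operation: H = {(0,0), (0,2), (0,4), (0,6), (1,0), (1,2), (1,4), (1,6)}, so |H| = 8.

8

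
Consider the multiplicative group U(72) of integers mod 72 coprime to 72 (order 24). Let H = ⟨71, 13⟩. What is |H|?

12

|⟨71⟩| = 2 and |⟨13⟩| = 6, so |H| is a multiple of lcm(2, 6) = 6 and divides |G| = 24.
Closing under the operation: H = {1, 11, 13, 23, 25, 35, 37, 47, 49, 59, 61, 71}, so |H| = 12.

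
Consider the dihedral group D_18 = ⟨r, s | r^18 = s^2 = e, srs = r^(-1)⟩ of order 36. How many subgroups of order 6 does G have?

7

|G| = 36 and 6 | 36, so subgroups of order 6 are possible by Lagrange.
The subgroups of order 6 are: {e, r^6, r^12, r^4s, r^10s, r^16s}; {e, r^6, r^12, r^5s, r^11s, r^17s}; {e, r^6, r^12, s, r^6s, r^12s}; {e, r^6, r^12, rs, r^7s, r^13s}; … (7 in all).
So G has 7 subgroups of order 6.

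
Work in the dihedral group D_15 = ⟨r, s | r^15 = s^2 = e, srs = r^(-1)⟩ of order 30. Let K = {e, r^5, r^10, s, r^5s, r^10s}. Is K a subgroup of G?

Yes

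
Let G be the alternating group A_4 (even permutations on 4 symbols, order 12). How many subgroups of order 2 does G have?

3

|G| = 12 and 2 | 12, so subgroups of order 2 are possible by Lagrange.
The subgroups of order 2 are: {e, (1 2)(3 4)}; {e, (1 3)(2 4)}; {e, (1 4)(2 3)}.
So G has 3 subgroups of order 2.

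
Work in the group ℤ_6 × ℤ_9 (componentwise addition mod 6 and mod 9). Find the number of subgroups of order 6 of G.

4

|G| = 54 and 6 | 54, so subgroups of order 6 are possible by Lagrange.
The subgroups of order 6 are: {(0,0), (0,3), (0,6), (3,0), (3,3), (3,6)}; {(0,0), (1,0), (2,0), (3,0), (4,0), (5,0)}; {(0,0), (1,3), (2,6), (3,0), (4,3), (5,6)}; {(0,0), (1,6), (2,3), (3,0), (4,6), (5,3)}.
So G has 4 subgroups of order 6.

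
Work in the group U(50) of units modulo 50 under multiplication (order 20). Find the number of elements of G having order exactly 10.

4

The elements of order 10 are: 9, 19, 29, 39.
That's 4.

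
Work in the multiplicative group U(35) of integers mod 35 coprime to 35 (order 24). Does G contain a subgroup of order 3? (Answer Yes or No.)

Yes

3 | 24. A subgroup of order 3 is {1, 11, 16}.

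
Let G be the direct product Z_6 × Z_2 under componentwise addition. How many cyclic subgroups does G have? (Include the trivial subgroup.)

A cyclic subgroup of order d is generated by each of its φ(d) elements of order d, so the cyclic subgroups of order d number (#elements of order d)/φ(d).
Cyclic subgroups by order — order 1: 1; order 2: 3; order 3: 1; order 6: 3.
Total: 8.

8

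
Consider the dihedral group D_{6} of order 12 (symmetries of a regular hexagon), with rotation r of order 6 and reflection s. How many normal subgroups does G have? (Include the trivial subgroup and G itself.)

G has 16 subgroups. Checking conjugation-invariance by order — order 1: 1/1 normal; order 2: 1/7 normal; order 3: 1/1 normal; order 4: 0/3 normal; order 6: 3/3 normal; order 12: 1/1 normal.
Total normal subgroups: 7.

7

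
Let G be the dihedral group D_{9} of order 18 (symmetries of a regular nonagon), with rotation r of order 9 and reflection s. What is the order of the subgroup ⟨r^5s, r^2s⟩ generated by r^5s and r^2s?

6

|⟨r^5s⟩| = 2 and |⟨r^2s⟩| = 2, so |H| is a multiple of lcm(2, 2) = 2 and divides |G| = 18.
Closing under the operation: H = {e, r^3, r^6, r^2s, r^5s, r^8s}, so |H| = 6.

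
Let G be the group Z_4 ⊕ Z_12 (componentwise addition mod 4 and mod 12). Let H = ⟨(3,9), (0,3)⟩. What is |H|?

16

|⟨(3,9)⟩| = 4 and |⟨(0,3)⟩| = 4, so |H| is a multiple of lcm(4, 4) = 4 and divides |G| = 48.
Closing under the operation: H = {(0,0), (0,3), (0,6), (0,9), (1,0), (1,3), (1,6), (1,9), (2,0), (2,3), (2,6), (2,9), (3,0), (3,3), (3,6), (3,9)}, so |H| = 16.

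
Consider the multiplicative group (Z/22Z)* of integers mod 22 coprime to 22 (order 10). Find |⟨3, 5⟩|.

|⟨3⟩| = 5 and |⟨5⟩| = 5, so |H| is a multiple of lcm(5, 5) = 5 and divides |G| = 10.
Closing under the operation: H = {1, 3, 5, 9, 15}, so |H| = 5.

5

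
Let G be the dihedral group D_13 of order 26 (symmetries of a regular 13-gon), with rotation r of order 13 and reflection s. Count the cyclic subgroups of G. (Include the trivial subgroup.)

15

Each element a generates a cyclic subgroup ⟨a⟩; distinct elements may generate the same one (a cyclic group of order d has φ(d) generators).
Cyclic subgroups by order — order 1: 1; order 2: 13; order 13: 1.
Total: 15.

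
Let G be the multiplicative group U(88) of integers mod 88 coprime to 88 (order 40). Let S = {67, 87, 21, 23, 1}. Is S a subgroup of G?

Closure fails: 67 · 23 = 45 ∉ S. So S is not a subgroup.

No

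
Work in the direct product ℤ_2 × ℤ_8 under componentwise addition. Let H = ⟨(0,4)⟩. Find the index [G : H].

|⟨(0,4)⟩| = 2 and |G| = 16.
By Lagrange, [G : H] = |G|/|H| = 16/2 = 8.

8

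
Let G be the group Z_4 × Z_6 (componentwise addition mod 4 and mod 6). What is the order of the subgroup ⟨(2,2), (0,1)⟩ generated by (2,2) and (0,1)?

12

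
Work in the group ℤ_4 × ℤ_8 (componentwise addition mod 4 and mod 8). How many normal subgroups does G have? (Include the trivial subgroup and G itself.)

G is abelian, so every subgroup is normal.
G has 22 subgroups in total, hence 22 normal subgroups.

22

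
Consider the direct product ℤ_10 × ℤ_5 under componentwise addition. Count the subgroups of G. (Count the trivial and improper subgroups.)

|G| = 50, so by Lagrange every subgroup order divides 50. Divisors: 1, 2, 5, 10, 25, 50.
Subgroups by order — order 1: 1; order 2: 1; order 5: 6; order 10: 6; order 25: 1; order 50: 1.
Total: 1 + 1 + 6 + 6 + 1 + 1 = 16.

16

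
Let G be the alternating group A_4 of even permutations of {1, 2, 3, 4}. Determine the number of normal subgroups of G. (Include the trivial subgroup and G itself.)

3

G has 10 subgroups. Checking conjugation-invariance by order — order 1: 1/1 normal; order 2: 0/3 normal; order 3: 0/4 normal; order 4: 1/1 normal; order 12: 1/1 normal.
Total normal subgroups: 3.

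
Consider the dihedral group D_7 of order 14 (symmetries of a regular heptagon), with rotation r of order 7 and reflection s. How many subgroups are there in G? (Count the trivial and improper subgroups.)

|G| = 14, so by Lagrange every subgroup order divides 14. Divisors: 1, 2, 7, 14.
Subgroups by order — order 1: 1; order 2: 7; order 7: 1; order 14: 1.
Total: 1 + 7 + 1 + 1 = 10.

10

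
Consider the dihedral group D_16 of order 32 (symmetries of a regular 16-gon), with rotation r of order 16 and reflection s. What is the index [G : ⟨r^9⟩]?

|⟨r^9⟩| = 16 and |G| = 32.
By Lagrange, [G : H] = |G|/|H| = 32/16 = 2.

2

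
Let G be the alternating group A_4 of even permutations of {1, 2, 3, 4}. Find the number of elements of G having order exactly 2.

The elements of order 2 are: (1 2)(3 4), (1 3)(2 4), (1 4)(2 3).
That's 3.

3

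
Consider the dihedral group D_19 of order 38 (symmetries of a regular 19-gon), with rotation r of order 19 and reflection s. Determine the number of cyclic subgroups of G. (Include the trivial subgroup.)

21

Group the elements of G by the cyclic subgroup they generate; each cyclic subgroup of order d accounts for φ(d) elements.
Cyclic subgroups by order — order 1: 1; order 2: 19; order 19: 1.
Total: 21.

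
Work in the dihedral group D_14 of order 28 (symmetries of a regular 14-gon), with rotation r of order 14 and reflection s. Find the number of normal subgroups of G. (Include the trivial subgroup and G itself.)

G has 28 subgroups. Checking conjugation-invariance by order — order 1: 1/1 normal; order 2: 1/15 normal; order 4: 0/7 normal; order 7: 1/1 normal; order 14: 3/3 normal; order 28: 1/1 normal.
Total normal subgroups: 7.

7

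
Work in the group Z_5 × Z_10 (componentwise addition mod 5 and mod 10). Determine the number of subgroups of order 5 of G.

6

|G| = 50 and 5 | 50, so subgroups of order 5 are possible by Lagrange.
The subgroups of order 5 are: {(0,0), (0,2), (0,4), (0,6), (0,8)}; {(0,0), (1,0), (2,0), (3,0), (4,0)}; {(0,0), (1,2), (2,4), (3,6), (4,8)}; {(0,0), (1,4), (2,8), (3,2), (4,6)}; … (6 in all).
So G has 6 subgroups of order 5.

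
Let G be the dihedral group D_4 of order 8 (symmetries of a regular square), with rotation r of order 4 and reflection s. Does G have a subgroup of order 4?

4 | 8. A subgroup of order 4 is {e, r, r^2, r^3}.

Yes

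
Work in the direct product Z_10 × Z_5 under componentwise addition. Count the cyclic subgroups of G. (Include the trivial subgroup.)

14

Each element a generates a cyclic subgroup ⟨a⟩; distinct elements may generate the same one (a cyclic group of order d has φ(d) generators).
Cyclic subgroups by order — order 1: 1; order 2: 1; order 5: 6; order 10: 6.
Total: 14.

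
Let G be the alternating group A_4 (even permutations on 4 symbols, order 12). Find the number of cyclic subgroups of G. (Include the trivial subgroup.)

8

A cyclic subgroup of order d is generated by each of its φ(d) elements of order d, so the cyclic subgroups of order d number (#elements of order d)/φ(d).
Cyclic subgroups by order — order 1: 1; order 2: 3; order 3: 4.
Total: 8.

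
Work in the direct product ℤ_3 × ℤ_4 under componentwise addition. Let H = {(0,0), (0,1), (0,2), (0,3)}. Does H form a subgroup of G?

Yes

|H| = 4 divides |G| = 12, consistent with Lagrange.
H contains the identity, every element's inverse is in H, and H is closed under +: it is a subgroup.
In fact H = ⟨(0,1)⟩.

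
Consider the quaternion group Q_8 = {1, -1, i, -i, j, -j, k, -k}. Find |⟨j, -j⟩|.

|⟨j⟩| = 4 and |⟨-j⟩| = 4, so |H| is a multiple of lcm(4, 4) = 4 and divides |G| = 8.
Closing under the operation: H = {1, -1, j, -j}, so |H| = 4.

4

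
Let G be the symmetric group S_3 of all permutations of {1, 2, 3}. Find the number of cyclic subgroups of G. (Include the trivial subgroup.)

5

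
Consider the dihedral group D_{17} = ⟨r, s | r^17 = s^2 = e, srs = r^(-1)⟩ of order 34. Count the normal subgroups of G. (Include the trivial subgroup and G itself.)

3

G has 20 subgroups. Checking conjugation-invariance by order — order 1: 1/1 normal; order 2: 0/17 normal; order 17: 1/1 normal; order 34: 1/1 normal.
Total normal subgroups: 3.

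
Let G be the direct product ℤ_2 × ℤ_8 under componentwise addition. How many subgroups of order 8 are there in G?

3

|G| = 16 and 8 | 16, so subgroups of order 8 are possible by Lagrange.
The subgroups of order 8 are: {(0,0), (0,1), (0,2), (0,3), (0,4), (0,5), (0,6), (0,7)}; {(0,0), (0,2), (0,4), (0,6), (1,0), (1,2), (1,4), (1,6)}; {(0,0), (0,2), (0,4), (0,6), (1,1), (1,3), (1,5), (1,7)}.
So G has 3 subgroups of order 8.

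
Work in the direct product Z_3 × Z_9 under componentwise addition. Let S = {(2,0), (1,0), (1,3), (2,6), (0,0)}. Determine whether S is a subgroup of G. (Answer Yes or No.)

|S| = 5 does not divide |G| = 27, so by Lagrange S is not a subgroup.

No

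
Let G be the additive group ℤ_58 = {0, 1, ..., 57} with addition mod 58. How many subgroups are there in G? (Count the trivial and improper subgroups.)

4

A cyclic group of order 58 has exactly one subgroup for each divisor of 58.
Divisors of 58: 1, 2, 29, 58.
So ℤ_58 has 4 subgroups.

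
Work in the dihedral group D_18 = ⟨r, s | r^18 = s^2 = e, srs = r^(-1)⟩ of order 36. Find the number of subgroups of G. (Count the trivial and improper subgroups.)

45

|G| = 36, so by Lagrange every subgroup order divides 36. Divisors: 1, 2, 3, 4, 6, 9, 12, 18, 36.
Subgroups by order — order 1: 1; order 2: 19; order 3: 1; order 4: 9; order 6: 7; order 9: 1; order 12: 3; order 18: 3; order 36: 1.
Total: 1 + 19 + 1 + 9 + 7 + 1 + 3 + 3 + 1 = 45.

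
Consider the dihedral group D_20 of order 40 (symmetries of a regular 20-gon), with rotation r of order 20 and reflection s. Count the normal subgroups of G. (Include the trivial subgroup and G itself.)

G has 48 subgroups. Checking conjugation-invariance by order — order 1: 1/1 normal; order 2: 1/21 normal; order 4: 1/11 normal; order 5: 1/1 normal; order 8: 0/5 normal; order 10: 1/5 normal; order 20: 3/3 normal; order 40: 1/1 normal.
Total normal subgroups: 9.

9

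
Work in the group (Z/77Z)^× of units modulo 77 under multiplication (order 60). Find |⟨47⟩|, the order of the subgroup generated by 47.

Compute successive powers of 47 mod 77: 47, 53, 27, 37, 45, 36, 75, 60, …; 47^30 ≡ 1 (mod 77).
So |⟨47⟩| = 30.

30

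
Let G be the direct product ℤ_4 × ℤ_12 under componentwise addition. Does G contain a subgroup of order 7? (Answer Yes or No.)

No

7 does not divide |G| = 48, so by Lagrange no subgroup of order 7 exists.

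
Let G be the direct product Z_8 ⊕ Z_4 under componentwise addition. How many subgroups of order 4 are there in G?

|G| = 32 and 4 | 32, so subgroups of order 4 are possible by Lagrange.
The subgroups of order 4 are: {(0,0), (0,1), (0,2), (0,3)}; {(0,0), (0,2), (4,0), (4,2)}; {(0,0), (0,2), (4,1), (4,3)}; {(0,0), (2,0), (4,0), (6,0)}; … (7 in all).
So G has 7 subgroups of order 4.

7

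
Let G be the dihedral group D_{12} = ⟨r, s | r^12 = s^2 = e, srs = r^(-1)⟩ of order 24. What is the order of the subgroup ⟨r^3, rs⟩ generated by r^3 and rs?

8

|⟨r^3⟩| = 4 and |⟨rs⟩| = 2, so |H| is a multiple of lcm(4, 2) = 4 and divides |G| = 24.
Closing under the operation: H = {e, r^3, r^6, r^9, rs, r^4s, r^7s, r^10s}, so |H| = 8.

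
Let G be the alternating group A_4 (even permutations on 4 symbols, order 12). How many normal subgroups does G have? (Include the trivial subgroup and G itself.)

G has 10 subgroups. Checking conjugation-invariance by order — order 1: 1/1 normal; order 2: 0/3 normal; order 3: 0/4 normal; order 4: 1/1 normal; order 12: 1/1 normal.
Total normal subgroups: 3.

3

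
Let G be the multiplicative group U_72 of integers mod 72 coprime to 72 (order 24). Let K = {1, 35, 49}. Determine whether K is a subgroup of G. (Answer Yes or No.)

49 ∈ K but its inverse 25 ∉ K, so K is not a subgroup.

No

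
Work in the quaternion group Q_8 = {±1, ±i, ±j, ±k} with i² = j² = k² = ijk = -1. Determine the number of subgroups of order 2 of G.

1

|G| = 8 and 2 | 8, so subgroups of order 2 are possible by Lagrange.
The subgroups of order 2 are: {1, -1}.
So G has 1 subgroup of order 2.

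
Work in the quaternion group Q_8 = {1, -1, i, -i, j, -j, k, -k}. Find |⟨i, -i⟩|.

4

|⟨i⟩| = 4 and |⟨-i⟩| = 4, so |H| is a multiple of lcm(4, 4) = 4 and divides |G| = 8.
Closing under the operation: H = {1, -1, i, -i}, so |H| = 4.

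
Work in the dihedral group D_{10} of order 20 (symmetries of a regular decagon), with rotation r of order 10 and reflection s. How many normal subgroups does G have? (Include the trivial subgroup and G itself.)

7

G has 22 subgroups. Checking conjugation-invariance by order — order 1: 1/1 normal; order 2: 1/11 normal; order 4: 0/5 normal; order 5: 1/1 normal; order 10: 3/3 normal; order 20: 1/1 normal.
Total normal subgroups: 7.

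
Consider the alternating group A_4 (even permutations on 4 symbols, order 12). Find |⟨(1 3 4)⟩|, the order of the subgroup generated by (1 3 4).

Computing powers of (1 3 4): the smallest k with ((1 3 4))^k = e is k = 3.

3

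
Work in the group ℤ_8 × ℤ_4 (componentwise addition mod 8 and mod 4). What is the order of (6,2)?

4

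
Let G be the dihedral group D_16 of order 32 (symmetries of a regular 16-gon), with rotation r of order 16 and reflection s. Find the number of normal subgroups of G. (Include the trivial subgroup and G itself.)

G has 36 subgroups. Checking conjugation-invariance by order — order 1: 1/1 normal; order 2: 1/17 normal; order 4: 1/9 normal; order 8: 1/5 normal; order 16: 3/3 normal; order 32: 1/1 normal.
Total normal subgroups: 8.

8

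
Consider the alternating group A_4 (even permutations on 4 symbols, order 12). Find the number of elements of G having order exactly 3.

8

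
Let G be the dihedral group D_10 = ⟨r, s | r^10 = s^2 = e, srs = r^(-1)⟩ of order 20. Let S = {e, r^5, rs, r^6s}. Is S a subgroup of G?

|S| = 4 divides |G| = 20, consistent with Lagrange.
S contains the identity, every element's inverse is in S, and S is closed under ·: it is a subgroup.

Yes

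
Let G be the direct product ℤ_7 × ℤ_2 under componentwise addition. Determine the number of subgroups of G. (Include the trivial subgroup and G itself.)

4

|G| = 14, so by Lagrange every subgroup order divides 14. Divisors: 1, 2, 7, 14.
Subgroups by order — order 1: 1; order 2: 1; order 7: 1; order 14: 1.
Total: 1 + 1 + 1 + 1 = 4.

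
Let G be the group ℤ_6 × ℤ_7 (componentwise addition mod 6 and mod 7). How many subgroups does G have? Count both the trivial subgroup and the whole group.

8

|G| = 42, so by Lagrange every subgroup order divides 42. Divisors: 1, 2, 3, 6, 7, 14, 21, 42.
Subgroups by order — order 1: 1; order 2: 1; order 3: 1; order 6: 1; order 7: 1; order 14: 1; order 21: 1; order 42: 1.
Total: 1 + 1 + 1 + 1 + 1 + 1 + 1 + 1 = 8.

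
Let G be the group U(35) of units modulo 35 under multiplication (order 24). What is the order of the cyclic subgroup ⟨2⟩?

12

Compute successive powers of 2 mod 35: 2, 4, 8, 16, 32, 29, 23, 11, …; 2^12 ≡ 1 (mod 35).
So |⟨2⟩| = 12.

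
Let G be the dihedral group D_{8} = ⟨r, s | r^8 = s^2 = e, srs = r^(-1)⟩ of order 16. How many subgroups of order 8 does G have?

|G| = 16 and 8 | 16, so subgroups of order 8 are possible by Lagrange.
The subgroups of order 8 are: {e, r, r^2, r^3, r^4, r^5, r^6, r^7}; {e, r^2, r^4, r^6, s, r^2s, r^4s, r^6s}; {e, r^2, r^4, r^6, rs, r^3s, r^5s, r^7s}.
So G has 3 subgroups of order 8.

3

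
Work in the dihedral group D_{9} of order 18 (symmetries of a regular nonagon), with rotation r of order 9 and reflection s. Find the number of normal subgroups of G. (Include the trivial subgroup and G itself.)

4

G has 16 subgroups. Checking conjugation-invariance by order — order 1: 1/1 normal; order 2: 0/9 normal; order 3: 1/1 normal; order 6: 0/3 normal; order 9: 1/1 normal; order 18: 1/1 normal.
Total normal subgroups: 4.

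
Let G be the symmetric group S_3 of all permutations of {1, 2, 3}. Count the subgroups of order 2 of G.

3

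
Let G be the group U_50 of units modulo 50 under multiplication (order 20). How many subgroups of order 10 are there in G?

1

|G| = 20 and 10 | 20, so subgroups of order 10 are possible by Lagrange.
The subgroups of order 10 are: {1, 9, 11, 19, 21, 29, 31, 39, 41, 49}.
So G has 1 subgroup of order 10.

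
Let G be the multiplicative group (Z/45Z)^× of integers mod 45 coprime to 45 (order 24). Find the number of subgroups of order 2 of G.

3

|G| = 24 and 2 | 24, so subgroups of order 2 are possible by Lagrange.
The subgroups of order 2 are: {1, 19}; {1, 26}; {1, 44}.
So G has 3 subgroups of order 2.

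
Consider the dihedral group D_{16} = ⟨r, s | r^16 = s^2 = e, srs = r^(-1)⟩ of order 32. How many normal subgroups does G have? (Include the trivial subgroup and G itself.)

8

G has 36 subgroups. Checking conjugation-invariance by order — order 1: 1/1 normal; order 2: 1/17 normal; order 4: 1/9 normal; order 8: 1/5 normal; order 16: 3/3 normal; order 32: 1/1 normal.
Total normal subgroups: 8.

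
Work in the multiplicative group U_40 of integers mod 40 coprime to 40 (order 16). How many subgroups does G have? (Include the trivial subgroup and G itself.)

27

|G| = 16, so by Lagrange every subgroup order divides 16. Divisors: 1, 2, 4, 8, 16.
Subgroups by order — order 1: 1; order 2: 7; order 4: 11; order 8: 7; order 16: 1.
Total: 1 + 7 + 11 + 7 + 1 = 27.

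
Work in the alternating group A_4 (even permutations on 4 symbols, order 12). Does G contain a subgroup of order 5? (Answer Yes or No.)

5 does not divide |G| = 12, so by Lagrange no subgroup of order 5 exists.

No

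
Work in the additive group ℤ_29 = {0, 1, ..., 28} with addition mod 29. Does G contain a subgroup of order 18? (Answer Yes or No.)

18 does not divide |G| = 29, so by Lagrange no subgroup of order 18 exists.

No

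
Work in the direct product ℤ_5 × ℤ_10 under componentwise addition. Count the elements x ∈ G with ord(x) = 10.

An element (a,b) has order lcm(ord(a), ord(b)); count pairs with lcm equal to 10.
Enumerating gives 24 such elements.

24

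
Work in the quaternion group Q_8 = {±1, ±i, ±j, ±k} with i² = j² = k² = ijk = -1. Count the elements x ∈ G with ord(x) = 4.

6

The elements of order 4 are: i, -i, j, -j, k, -k.
That's 6.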